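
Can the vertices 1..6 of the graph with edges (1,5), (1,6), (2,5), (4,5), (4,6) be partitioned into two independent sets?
Yes. Partition: {1, 2, 3, 4}, {5, 6}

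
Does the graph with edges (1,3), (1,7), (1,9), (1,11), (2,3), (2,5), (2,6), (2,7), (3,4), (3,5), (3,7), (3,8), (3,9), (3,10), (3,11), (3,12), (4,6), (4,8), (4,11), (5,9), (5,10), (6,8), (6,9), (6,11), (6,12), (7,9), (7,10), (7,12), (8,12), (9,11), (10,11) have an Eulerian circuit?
Yes (the graph is connected and all 12 vertices have even degree)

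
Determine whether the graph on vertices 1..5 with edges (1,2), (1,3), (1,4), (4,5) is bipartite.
Yes. Partition: {1, 5}, {2, 3, 4}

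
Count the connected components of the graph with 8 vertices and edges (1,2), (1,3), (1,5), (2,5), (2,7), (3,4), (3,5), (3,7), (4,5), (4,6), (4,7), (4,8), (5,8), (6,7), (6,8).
1 (components: {1, 2, 3, 4, 5, 6, 7, 8})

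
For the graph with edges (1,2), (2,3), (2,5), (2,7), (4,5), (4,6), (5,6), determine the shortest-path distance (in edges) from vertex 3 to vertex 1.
2 (path: 3 -> 2 -> 1, 2 edges)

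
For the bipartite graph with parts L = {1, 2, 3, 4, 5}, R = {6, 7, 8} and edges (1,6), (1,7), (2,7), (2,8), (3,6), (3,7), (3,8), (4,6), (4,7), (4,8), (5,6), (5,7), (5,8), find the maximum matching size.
3 (matching: (1,7), (2,8), (3,6); upper bound min(|L|,|R|) = min(5,3) = 3)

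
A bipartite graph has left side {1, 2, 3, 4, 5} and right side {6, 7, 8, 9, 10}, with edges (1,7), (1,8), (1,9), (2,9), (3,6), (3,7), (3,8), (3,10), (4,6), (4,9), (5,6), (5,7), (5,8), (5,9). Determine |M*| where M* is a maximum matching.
5 (matching: (1,7), (2,9), (3,10), (4,6), (5,8); upper bound min(|L|,|R|) = min(5,5) = 5)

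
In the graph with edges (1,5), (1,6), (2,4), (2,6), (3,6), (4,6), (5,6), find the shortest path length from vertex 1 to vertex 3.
2 (path: 1 -> 6 -> 3, 2 edges)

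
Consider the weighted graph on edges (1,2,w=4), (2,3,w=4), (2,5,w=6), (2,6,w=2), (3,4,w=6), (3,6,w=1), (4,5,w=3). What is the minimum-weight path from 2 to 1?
4 (path: 2 -> 1; weights 4 = 4)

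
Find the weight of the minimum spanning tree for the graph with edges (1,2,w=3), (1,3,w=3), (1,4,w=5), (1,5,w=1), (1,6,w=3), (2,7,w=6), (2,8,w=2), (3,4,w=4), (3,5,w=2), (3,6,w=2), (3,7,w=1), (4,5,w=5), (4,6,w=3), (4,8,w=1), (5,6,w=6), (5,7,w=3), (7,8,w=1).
10 (MST edges: (1,5,w=1), (2,8,w=2), (3,5,w=2), (3,6,w=2), (3,7,w=1), (4,8,w=1), (7,8,w=1); sum of weights 1 + 2 + 2 + 2 + 1 + 1 + 1 = 10)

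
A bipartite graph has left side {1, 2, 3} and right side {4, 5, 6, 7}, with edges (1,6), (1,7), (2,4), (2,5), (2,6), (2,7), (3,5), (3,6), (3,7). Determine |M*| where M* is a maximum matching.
3 (matching: (1,7), (2,6), (3,5); upper bound min(|L|,|R|) = min(3,4) = 3)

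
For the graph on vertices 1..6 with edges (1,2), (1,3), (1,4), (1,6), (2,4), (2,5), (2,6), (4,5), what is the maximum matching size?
3 (matching: (1,3), (2,6), (4,5); upper bound floor(n/2) = floor(6/2) = 3)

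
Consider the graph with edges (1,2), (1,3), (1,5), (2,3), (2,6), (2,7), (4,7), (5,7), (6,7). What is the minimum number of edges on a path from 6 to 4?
2 (path: 6 -> 7 -> 4, 2 edges)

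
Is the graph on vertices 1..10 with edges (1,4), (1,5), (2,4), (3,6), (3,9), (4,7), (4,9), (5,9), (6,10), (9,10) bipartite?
Yes. Partition: {1, 2, 6, 7, 8, 9}, {3, 4, 5, 10}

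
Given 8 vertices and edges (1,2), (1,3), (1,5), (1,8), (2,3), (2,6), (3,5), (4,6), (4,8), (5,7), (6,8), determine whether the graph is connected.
Yes (BFS from 1 visits [1, 2, 3, 5, 8, 6, 7, 4] — all 8 vertices reached)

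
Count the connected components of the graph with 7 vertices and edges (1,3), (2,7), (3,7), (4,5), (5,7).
2 (components: {1, 2, 3, 4, 5, 7}, {6})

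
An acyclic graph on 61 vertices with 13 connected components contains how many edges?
48 (Each of the 13 component trees on V_i vertices has V_i - 1 edges; summing gives V - C = 61 - 13 = 48)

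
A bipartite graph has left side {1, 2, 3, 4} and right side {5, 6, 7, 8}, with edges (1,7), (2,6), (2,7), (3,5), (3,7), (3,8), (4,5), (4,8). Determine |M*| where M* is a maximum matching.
4 (matching: (1,7), (2,6), (3,8), (4,5); upper bound min(|L|,|R|) = min(4,4) = 4)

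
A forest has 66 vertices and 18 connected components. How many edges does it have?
48 (Each of the 18 component trees on V_i vertices has V_i - 1 edges; summing gives V - C = 66 - 18 = 48)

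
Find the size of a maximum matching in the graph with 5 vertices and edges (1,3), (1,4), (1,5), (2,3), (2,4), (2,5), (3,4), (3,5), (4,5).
2 (matching: (2,5), (3,4); upper bound floor(n/2) = floor(5/2) = 2)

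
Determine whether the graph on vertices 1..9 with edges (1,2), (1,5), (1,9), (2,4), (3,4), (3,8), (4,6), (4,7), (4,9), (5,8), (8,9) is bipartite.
Yes. Partition: {1, 4, 8}, {2, 3, 5, 6, 7, 9}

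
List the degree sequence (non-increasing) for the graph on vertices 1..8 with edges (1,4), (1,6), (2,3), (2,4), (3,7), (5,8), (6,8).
[2, 2, 2, 2, 2, 2, 1, 1] (degrees: deg(1)=2, deg(2)=2, deg(3)=2, deg(4)=2, deg(5)=1, deg(6)=2, deg(7)=1, deg(8)=2)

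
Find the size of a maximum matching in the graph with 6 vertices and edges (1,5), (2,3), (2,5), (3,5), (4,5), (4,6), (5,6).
3 (matching: (1,5), (2,3), (4,6); upper bound floor(n/2) = floor(6/2) = 3)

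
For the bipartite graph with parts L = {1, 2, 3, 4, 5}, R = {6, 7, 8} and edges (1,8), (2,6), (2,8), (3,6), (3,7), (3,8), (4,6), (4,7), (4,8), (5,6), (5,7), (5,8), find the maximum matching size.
3 (matching: (1,8), (2,6), (3,7); upper bound min(|L|,|R|) = min(5,3) = 3)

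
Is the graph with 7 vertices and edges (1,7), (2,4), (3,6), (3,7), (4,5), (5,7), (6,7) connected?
Yes (BFS from 1 visits [1, 7, 3, 5, 6, 4, 2] — all 7 vertices reached)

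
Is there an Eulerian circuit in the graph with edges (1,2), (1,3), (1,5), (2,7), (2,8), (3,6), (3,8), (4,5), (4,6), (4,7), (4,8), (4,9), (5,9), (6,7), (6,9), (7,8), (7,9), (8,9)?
No (8 vertices have odd degree: {1, 2, 3, 4, 5, 7, 8, 9}; Eulerian circuit requires 0)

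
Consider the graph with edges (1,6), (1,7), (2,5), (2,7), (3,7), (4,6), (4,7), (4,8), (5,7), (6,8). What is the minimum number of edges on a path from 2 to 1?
2 (path: 2 -> 7 -> 1, 2 edges)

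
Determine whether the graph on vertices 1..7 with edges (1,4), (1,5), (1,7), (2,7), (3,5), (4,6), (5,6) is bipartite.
Yes. Partition: {1, 2, 3, 6}, {4, 5, 7}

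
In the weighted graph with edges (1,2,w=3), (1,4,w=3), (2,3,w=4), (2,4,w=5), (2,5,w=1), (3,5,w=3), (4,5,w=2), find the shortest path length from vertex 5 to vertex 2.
1 (path: 5 -> 2; weights 1 = 1)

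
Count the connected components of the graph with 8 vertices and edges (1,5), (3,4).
6 (components: {1, 5}, {2}, {3, 4}, {6}, {7}, {8})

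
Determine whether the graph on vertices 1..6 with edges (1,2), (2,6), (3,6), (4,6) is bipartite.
Yes. Partition: {1, 5, 6}, {2, 3, 4}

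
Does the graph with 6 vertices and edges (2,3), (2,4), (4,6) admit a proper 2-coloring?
Yes. Partition: {1, 2, 5, 6}, {3, 4}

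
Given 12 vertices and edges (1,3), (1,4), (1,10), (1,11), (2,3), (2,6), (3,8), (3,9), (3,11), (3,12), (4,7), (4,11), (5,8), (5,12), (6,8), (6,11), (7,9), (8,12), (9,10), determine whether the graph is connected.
Yes (BFS from 1 visits [1, 3, 4, 10, 11, 2, 8, 9, 12, 7, 6, 5] — all 12 vertices reached)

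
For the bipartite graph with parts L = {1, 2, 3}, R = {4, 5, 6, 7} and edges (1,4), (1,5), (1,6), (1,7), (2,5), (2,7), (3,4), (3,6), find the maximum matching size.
3 (matching: (1,7), (2,5), (3,6); upper bound min(|L|,|R|) = min(3,4) = 3)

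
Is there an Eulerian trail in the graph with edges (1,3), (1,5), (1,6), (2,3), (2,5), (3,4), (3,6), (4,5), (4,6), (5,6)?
Yes (the graph is connected and exactly 2 vertices have odd degree: {1, 4}; any Eulerian path must start and end at those)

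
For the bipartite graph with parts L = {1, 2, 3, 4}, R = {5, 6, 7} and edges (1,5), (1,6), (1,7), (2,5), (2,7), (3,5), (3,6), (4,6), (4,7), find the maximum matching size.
3 (matching: (1,7), (2,5), (3,6); upper bound min(|L|,|R|) = min(4,3) = 3)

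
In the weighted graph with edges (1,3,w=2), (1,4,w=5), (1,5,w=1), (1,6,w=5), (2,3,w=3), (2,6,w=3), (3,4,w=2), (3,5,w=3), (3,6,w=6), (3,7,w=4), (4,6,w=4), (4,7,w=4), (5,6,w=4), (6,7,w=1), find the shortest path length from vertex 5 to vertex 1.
1 (path: 5 -> 1; weights 1 = 1)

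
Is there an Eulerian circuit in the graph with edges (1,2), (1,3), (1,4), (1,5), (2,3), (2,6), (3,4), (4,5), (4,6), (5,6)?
No (4 vertices have odd degree: {2, 3, 5, 6}; Eulerian circuit requires 0)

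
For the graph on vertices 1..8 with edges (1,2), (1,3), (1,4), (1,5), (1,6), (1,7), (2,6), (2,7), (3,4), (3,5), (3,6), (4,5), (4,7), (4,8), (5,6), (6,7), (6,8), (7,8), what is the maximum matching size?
4 (matching: (1,6), (2,7), (3,5), (4,8); upper bound floor(n/2) = floor(8/2) = 4)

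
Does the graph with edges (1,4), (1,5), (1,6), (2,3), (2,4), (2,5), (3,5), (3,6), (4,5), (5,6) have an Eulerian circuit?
No (6 vertices have odd degree: {1, 2, 3, 4, 5, 6}; Eulerian circuit requires 0)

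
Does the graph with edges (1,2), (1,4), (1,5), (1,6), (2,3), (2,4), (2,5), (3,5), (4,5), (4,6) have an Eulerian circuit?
Yes (the graph is connected and all 6 vertices have even degree)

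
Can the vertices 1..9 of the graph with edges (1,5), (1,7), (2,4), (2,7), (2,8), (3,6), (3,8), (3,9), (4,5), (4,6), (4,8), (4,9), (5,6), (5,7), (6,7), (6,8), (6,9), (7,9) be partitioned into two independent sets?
No (odd cycle of length 3: 7 -> 1 -> 5 -> 7)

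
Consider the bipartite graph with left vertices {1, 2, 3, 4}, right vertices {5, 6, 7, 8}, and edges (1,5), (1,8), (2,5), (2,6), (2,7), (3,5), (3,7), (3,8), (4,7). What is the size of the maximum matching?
4 (matching: (1,8), (2,6), (3,5), (4,7); upper bound min(|L|,|R|) = min(4,4) = 4)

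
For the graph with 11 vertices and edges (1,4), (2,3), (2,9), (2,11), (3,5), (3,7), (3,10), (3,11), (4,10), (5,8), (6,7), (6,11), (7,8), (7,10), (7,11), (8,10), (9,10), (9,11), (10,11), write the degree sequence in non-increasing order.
[6, 6, 5, 5, 3, 3, 3, 2, 2, 2, 1] (degrees: deg(1)=1, deg(2)=3, deg(3)=5, deg(4)=2, deg(5)=2, deg(6)=2, deg(7)=5, deg(8)=3, deg(9)=3, deg(10)=6, deg(11)=6)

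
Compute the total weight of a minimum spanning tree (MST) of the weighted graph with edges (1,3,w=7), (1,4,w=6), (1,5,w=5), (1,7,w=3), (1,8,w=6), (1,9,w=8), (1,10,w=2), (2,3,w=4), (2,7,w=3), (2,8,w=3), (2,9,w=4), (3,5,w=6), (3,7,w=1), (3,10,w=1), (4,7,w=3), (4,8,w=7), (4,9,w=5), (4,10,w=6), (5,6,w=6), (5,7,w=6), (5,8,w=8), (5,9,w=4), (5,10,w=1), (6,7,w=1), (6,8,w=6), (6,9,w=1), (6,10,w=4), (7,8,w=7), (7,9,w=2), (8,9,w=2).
15 (MST edges: (1,10,w=2), (2,7,w=3), (3,7,w=1), (3,10,w=1), (4,7,w=3), (5,10,w=1), (6,7,w=1), (6,9,w=1), (8,9,w=2); sum of weights 2 + 3 + 1 + 1 + 3 + 1 + 1 + 1 + 2 = 15)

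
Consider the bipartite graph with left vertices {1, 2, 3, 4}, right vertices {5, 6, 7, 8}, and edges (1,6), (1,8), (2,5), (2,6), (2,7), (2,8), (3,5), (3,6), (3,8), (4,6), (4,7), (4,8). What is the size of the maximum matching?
4 (matching: (1,8), (2,7), (3,5), (4,6); upper bound min(|L|,|R|) = min(4,4) = 4)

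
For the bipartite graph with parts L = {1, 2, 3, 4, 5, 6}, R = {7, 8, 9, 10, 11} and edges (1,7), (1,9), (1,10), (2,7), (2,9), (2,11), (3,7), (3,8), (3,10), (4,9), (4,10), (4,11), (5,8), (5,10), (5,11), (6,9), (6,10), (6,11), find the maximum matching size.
5 (matching: (1,10), (2,11), (3,7), (4,9), (5,8); upper bound min(|L|,|R|) = min(6,5) = 5)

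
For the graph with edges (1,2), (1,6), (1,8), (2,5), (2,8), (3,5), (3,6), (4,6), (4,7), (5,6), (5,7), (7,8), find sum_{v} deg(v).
24 (handshake: sum of degrees = 2|E| = 2 x 12 = 24)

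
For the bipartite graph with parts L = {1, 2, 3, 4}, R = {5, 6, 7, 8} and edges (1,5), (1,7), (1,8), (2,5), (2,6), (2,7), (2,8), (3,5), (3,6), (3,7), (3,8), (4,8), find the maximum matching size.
4 (matching: (1,5), (2,7), (3,6), (4,8); upper bound min(|L|,|R|) = min(4,4) = 4)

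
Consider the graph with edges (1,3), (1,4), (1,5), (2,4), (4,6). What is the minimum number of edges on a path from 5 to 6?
3 (path: 5 -> 1 -> 4 -> 6, 3 edges)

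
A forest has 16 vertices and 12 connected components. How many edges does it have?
4 (Each of the 12 component trees on V_i vertices has V_i - 1 edges; summing gives V - C = 16 - 12 = 4)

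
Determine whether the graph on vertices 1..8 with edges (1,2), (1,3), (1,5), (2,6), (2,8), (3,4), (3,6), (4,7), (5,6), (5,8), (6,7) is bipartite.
Yes. Partition: {1, 4, 6, 8}, {2, 3, 5, 7}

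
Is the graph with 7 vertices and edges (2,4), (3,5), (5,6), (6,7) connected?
No, it has 3 components: {1}, {2, 4}, {3, 5, 6, 7}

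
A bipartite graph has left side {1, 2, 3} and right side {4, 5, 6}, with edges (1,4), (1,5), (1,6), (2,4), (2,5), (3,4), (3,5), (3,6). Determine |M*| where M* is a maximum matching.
3 (matching: (1,6), (2,5), (3,4); upper bound min(|L|,|R|) = min(3,3) = 3)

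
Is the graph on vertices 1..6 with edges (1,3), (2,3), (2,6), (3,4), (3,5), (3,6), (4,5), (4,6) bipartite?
No (odd cycle of length 3: 6 -> 3 -> 2 -> 6)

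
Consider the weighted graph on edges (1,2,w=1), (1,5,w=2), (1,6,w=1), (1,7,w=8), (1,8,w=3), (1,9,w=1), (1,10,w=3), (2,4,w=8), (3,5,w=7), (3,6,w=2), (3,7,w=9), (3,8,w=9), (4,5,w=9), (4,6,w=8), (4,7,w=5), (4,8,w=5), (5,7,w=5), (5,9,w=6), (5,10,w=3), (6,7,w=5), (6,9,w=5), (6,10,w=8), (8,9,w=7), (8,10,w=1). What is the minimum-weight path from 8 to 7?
9 (path: 8 -> 10 -> 5 -> 7; weights 1 + 3 + 5 = 9)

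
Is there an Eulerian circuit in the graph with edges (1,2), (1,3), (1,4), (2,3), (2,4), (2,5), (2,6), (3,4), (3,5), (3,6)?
No (4 vertices have odd degree: {1, 2, 3, 4}; Eulerian circuit requires 0)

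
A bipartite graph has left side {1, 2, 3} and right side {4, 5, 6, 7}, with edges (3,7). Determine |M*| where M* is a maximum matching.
1 (matching: (3,7); upper bound min(|L|,|R|) = min(3,4) = 3)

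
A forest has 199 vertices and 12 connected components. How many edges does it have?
187 (Each of the 12 component trees on V_i vertices has V_i - 1 edges; summing gives V - C = 199 - 12 = 187)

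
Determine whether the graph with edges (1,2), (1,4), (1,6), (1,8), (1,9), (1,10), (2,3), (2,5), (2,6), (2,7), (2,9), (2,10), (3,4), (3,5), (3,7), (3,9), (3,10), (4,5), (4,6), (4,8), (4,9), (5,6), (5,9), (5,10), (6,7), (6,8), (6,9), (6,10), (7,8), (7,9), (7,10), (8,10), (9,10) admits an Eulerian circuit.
No (2 vertices have odd degree: {2, 8}; Eulerian circuit requires 0)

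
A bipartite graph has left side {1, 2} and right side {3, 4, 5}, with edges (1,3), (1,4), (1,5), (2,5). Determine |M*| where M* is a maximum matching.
2 (matching: (1,4), (2,5); upper bound min(|L|,|R|) = min(2,3) = 2)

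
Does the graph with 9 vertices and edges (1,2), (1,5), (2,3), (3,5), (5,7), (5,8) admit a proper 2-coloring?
Yes. Partition: {1, 3, 4, 6, 7, 8, 9}, {2, 5}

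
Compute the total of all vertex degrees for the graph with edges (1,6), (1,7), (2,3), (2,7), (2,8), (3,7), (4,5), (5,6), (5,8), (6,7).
20 (handshake: sum of degrees = 2|E| = 2 x 10 = 20)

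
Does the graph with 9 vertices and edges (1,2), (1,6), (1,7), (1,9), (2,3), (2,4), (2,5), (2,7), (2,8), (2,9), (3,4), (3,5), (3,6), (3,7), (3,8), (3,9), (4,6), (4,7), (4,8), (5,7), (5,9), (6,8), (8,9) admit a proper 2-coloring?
No (odd cycle of length 3: 2 -> 1 -> 9 -> 2)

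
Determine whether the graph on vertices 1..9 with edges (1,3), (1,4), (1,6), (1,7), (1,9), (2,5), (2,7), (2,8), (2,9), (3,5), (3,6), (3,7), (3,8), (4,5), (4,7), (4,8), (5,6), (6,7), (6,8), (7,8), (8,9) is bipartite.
No (odd cycle of length 3: 3 -> 1 -> 6 -> 3)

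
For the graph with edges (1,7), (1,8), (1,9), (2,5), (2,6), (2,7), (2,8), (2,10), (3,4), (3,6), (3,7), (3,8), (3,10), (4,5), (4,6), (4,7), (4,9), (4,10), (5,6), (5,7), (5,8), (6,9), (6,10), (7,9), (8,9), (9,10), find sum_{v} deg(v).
52 (handshake: sum of degrees = 2|E| = 2 x 26 = 52)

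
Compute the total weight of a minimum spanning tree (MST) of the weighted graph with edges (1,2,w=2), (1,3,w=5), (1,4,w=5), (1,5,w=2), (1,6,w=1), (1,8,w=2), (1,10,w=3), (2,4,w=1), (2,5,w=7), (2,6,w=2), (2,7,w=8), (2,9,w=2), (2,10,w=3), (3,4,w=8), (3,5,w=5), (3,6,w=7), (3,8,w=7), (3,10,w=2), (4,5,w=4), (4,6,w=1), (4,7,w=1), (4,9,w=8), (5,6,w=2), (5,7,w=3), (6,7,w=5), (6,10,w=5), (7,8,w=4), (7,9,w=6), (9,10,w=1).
13 (MST edges: (1,5,w=2), (1,6,w=1), (1,8,w=2), (2,4,w=1), (2,9,w=2), (3,10,w=2), (4,6,w=1), (4,7,w=1), (9,10,w=1); sum of weights 2 + 1 + 2 + 1 + 2 + 2 + 1 + 1 + 1 = 13)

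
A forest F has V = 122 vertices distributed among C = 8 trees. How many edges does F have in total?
114 (Each of the 8 component trees on V_i vertices has V_i - 1 edges; summing gives V - C = 122 - 8 = 114)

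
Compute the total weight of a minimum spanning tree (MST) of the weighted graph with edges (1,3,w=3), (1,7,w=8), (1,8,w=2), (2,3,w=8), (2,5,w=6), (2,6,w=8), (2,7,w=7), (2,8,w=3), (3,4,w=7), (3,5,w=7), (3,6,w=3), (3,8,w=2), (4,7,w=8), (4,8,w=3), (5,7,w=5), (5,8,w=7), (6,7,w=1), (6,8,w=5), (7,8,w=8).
19 (MST edges: (1,8,w=2), (2,8,w=3), (3,6,w=3), (3,8,w=2), (4,8,w=3), (5,7,w=5), (6,7,w=1); sum of weights 2 + 3 + 3 + 2 + 3 + 5 + 1 = 19)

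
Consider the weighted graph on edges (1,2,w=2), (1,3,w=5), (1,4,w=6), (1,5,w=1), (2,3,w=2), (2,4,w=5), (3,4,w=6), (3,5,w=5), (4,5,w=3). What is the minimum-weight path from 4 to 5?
3 (path: 4 -> 5; weights 3 = 3)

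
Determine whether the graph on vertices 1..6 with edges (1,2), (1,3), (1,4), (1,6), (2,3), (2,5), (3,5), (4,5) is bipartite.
No (odd cycle of length 3: 3 -> 1 -> 2 -> 3)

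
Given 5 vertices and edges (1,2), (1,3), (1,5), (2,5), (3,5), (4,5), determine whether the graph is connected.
Yes (BFS from 1 visits [1, 2, 3, 5, 4] — all 5 vertices reached)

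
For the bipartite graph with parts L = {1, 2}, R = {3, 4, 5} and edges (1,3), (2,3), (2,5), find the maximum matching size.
2 (matching: (1,3), (2,5); upper bound min(|L|,|R|) = min(2,3) = 2)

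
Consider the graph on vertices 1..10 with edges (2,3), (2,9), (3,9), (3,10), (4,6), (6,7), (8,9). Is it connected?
No, it has 4 components: {1}, {2, 3, 8, 9, 10}, {4, 6, 7}, {5}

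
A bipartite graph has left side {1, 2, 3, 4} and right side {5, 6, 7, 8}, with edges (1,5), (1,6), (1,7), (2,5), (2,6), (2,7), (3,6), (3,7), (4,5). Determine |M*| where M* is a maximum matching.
3 (matching: (1,7), (2,6), (4,5); upper bound min(|L|,|R|) = min(4,4) = 4)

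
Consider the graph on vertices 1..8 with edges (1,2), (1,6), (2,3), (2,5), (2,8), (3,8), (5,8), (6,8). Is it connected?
No, it has 3 components: {1, 2, 3, 5, 6, 8}, {4}, {7}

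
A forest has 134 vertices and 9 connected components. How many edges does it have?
125 (Each of the 9 component trees on V_i vertices has V_i - 1 edges; summing gives V - C = 134 - 9 = 125)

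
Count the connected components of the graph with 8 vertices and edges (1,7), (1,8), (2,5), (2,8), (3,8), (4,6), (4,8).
1 (components: {1, 2, 3, 4, 5, 6, 7, 8})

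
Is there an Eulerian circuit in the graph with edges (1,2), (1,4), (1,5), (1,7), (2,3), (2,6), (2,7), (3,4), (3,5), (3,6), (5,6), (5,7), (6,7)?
Yes (the graph is connected and all 7 vertices have even degree)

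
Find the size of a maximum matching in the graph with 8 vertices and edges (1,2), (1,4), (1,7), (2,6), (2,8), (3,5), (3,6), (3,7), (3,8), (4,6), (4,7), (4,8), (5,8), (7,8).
4 (matching: (1,7), (2,6), (3,5), (4,8); upper bound floor(n/2) = floor(8/2) = 4)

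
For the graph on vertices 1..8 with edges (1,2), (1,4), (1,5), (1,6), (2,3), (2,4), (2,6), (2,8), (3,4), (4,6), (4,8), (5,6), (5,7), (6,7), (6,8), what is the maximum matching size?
4 (matching: (1,5), (2,8), (3,4), (6,7); upper bound floor(n/2) = floor(8/2) = 4)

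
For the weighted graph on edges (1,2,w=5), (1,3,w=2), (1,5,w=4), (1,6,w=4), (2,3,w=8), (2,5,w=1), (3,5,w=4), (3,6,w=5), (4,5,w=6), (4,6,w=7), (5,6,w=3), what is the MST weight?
16 (MST edges: (1,3,w=2), (1,5,w=4), (2,5,w=1), (4,5,w=6), (5,6,w=3); sum of weights 2 + 4 + 1 + 6 + 3 = 16)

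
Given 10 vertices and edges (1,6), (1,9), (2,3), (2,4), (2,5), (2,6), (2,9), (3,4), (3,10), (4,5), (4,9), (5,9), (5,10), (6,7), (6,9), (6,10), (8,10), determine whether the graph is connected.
Yes (BFS from 1 visits [1, 6, 9, 2, 7, 10, 4, 5, 3, 8] — all 10 vertices reached)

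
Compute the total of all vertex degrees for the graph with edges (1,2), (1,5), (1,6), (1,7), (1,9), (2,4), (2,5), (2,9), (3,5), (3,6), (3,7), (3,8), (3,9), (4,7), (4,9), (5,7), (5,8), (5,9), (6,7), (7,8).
40 (handshake: sum of degrees = 2|E| = 2 x 20 = 40)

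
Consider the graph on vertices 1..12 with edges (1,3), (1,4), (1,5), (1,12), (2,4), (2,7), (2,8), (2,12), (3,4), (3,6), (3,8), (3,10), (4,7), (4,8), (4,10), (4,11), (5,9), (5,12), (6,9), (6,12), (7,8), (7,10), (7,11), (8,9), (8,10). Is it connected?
Yes (BFS from 1 visits [1, 3, 4, 5, 12, 6, 8, 10, 2, 7, 11, 9] — all 12 vertices reached)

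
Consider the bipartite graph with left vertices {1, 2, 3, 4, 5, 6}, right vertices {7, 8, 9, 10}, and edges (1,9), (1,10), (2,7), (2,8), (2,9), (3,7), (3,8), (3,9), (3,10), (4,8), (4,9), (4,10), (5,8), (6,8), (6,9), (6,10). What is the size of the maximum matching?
4 (matching: (1,10), (2,9), (3,7), (4,8); upper bound min(|L|,|R|) = min(6,4) = 4)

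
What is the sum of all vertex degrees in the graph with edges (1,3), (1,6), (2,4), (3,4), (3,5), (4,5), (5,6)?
14 (handshake: sum of degrees = 2|E| = 2 x 7 = 14)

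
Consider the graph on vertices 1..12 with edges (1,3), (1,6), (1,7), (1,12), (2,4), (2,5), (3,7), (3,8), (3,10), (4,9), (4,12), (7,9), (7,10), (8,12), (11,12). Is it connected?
Yes (BFS from 1 visits [1, 3, 6, 7, 12, 8, 10, 9, 4, 11, 2, 5] — all 12 vertices reached)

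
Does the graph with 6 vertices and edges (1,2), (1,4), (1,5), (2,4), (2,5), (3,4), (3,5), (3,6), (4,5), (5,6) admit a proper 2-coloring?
No (odd cycle of length 3: 2 -> 1 -> 5 -> 2)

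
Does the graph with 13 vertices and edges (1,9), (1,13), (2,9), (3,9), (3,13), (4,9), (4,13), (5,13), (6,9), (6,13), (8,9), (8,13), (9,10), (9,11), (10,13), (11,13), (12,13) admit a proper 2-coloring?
Yes. Partition: {1, 2, 3, 4, 5, 6, 7, 8, 10, 11, 12}, {9, 13}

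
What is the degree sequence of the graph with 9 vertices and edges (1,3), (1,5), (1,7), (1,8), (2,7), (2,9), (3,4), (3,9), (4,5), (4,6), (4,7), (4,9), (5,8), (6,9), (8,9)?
[5, 5, 4, 3, 3, 3, 3, 2, 2] (degrees: deg(1)=4, deg(2)=2, deg(3)=3, deg(4)=5, deg(5)=3, deg(6)=2, deg(7)=3, deg(8)=3, deg(9)=5)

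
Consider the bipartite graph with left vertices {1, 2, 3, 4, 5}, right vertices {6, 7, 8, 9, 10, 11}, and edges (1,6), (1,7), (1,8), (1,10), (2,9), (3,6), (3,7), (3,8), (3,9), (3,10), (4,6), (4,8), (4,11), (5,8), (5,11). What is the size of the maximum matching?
5 (matching: (1,10), (2,9), (3,7), (4,11), (5,8); upper bound min(|L|,|R|) = min(5,6) = 5)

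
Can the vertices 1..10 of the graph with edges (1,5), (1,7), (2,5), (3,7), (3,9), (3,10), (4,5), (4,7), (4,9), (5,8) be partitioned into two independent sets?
Yes. Partition: {1, 2, 3, 4, 6, 8}, {5, 7, 9, 10}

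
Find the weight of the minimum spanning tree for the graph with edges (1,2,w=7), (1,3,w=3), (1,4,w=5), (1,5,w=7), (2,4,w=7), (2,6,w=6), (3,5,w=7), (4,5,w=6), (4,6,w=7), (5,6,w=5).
25 (MST edges: (1,3,w=3), (1,4,w=5), (2,6,w=6), (4,5,w=6), (5,6,w=5); sum of weights 3 + 5 + 6 + 6 + 5 = 25)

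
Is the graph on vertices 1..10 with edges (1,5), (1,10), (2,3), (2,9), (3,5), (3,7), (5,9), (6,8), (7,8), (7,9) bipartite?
Yes. Partition: {1, 3, 4, 8, 9}, {2, 5, 6, 7, 10}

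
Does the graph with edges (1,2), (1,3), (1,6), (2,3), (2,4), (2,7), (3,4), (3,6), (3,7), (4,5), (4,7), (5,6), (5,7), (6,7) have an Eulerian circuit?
No (4 vertices have odd degree: {1, 3, 5, 7}; Eulerian circuit requires 0)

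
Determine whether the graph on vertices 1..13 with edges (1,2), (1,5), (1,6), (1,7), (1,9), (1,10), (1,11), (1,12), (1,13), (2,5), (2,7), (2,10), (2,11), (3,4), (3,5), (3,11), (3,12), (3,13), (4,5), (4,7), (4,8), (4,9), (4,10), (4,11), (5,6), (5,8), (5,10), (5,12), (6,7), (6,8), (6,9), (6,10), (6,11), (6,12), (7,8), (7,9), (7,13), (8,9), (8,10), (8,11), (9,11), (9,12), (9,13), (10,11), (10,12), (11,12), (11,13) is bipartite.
No (odd cycle of length 3: 11 -> 1 -> 9 -> 11)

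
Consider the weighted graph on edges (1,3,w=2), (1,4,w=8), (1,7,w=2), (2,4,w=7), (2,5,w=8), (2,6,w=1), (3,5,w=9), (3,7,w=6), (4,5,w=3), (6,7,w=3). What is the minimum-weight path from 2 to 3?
8 (path: 2 -> 6 -> 7 -> 1 -> 3; weights 1 + 3 + 2 + 2 = 8)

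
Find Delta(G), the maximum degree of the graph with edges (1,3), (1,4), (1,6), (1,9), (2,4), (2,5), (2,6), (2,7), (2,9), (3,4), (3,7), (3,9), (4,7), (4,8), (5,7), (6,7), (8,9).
5 (attained at vertices 2, 4, 7)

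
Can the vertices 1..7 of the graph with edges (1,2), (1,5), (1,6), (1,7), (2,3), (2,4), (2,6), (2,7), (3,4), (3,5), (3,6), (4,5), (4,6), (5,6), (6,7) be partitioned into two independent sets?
No (odd cycle of length 3: 2 -> 1 -> 6 -> 2)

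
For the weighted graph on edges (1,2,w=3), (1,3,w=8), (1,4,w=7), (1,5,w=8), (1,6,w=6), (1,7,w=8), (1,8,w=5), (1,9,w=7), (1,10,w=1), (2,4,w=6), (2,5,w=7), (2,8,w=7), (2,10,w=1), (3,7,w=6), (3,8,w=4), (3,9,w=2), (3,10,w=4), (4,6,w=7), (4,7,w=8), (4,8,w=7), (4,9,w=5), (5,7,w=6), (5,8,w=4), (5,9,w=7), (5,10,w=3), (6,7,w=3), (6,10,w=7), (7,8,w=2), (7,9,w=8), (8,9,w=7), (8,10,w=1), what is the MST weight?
22 (MST edges: (1,10,w=1), (2,10,w=1), (3,8,w=4), (3,9,w=2), (4,9,w=5), (5,10,w=3), (6,7,w=3), (7,8,w=2), (8,10,w=1); sum of weights 1 + 1 + 4 + 2 + 5 + 3 + 3 + 2 + 1 = 22)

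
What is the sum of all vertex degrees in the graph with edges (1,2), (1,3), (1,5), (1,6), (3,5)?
10 (handshake: sum of degrees = 2|E| = 2 x 5 = 10)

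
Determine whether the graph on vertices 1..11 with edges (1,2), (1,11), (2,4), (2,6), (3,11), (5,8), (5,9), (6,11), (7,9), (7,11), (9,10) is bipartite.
Yes. Partition: {1, 3, 4, 5, 6, 7, 10}, {2, 8, 9, 11}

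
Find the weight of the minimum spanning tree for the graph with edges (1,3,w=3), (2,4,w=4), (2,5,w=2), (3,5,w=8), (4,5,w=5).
17 (MST edges: (1,3,w=3), (2,4,w=4), (2,5,w=2), (3,5,w=8); sum of weights 3 + 4 + 2 + 8 = 17)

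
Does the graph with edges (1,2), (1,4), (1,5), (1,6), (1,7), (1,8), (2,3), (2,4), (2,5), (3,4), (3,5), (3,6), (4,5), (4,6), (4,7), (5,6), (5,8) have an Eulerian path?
Yes — and in fact it has an Eulerian circuit (the graph is connected and all 8 vertices have even degree)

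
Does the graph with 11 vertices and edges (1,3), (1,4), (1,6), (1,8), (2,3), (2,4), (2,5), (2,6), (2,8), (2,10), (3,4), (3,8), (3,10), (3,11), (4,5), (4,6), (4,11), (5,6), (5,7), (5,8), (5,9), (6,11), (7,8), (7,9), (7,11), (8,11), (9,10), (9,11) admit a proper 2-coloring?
No (odd cycle of length 3: 8 -> 1 -> 3 -> 8)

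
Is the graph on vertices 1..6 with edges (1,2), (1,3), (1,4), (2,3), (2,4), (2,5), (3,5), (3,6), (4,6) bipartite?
No (odd cycle of length 3: 3 -> 1 -> 2 -> 3)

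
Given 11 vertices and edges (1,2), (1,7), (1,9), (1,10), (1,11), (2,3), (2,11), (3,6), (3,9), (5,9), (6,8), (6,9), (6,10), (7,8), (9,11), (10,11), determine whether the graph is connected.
No, it has 2 components: {1, 2, 3, 5, 6, 7, 8, 9, 10, 11}, {4}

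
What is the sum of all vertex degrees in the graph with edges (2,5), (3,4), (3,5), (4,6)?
8 (handshake: sum of degrees = 2|E| = 2 x 4 = 8)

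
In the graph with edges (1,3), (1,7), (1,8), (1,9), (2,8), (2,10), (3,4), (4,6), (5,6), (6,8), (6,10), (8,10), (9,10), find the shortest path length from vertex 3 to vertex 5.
3 (path: 3 -> 4 -> 6 -> 5, 3 edges)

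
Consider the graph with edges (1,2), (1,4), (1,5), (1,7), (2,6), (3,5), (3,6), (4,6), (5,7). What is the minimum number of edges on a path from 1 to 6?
2 (path: 1 -> 4 -> 6, 2 edges)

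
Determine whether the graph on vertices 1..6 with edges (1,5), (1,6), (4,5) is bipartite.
Yes. Partition: {1, 2, 3, 4}, {5, 6}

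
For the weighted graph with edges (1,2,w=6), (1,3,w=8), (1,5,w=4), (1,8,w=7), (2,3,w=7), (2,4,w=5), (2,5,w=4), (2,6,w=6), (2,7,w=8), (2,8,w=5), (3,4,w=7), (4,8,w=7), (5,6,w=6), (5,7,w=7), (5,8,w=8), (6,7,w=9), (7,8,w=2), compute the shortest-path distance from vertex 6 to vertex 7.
9 (path: 6 -> 7; weights 9 = 9)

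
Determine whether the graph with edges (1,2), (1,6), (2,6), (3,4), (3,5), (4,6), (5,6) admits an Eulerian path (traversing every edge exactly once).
Yes — and in fact it has an Eulerian circuit (the graph is connected and all 6 vertices have even degree)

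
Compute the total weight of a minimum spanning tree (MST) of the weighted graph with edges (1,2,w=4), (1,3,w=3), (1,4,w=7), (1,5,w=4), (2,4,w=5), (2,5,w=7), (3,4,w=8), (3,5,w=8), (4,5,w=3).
14 (MST edges: (1,2,w=4), (1,3,w=3), (1,5,w=4), (4,5,w=3); sum of weights 4 + 3 + 4 + 3 = 14)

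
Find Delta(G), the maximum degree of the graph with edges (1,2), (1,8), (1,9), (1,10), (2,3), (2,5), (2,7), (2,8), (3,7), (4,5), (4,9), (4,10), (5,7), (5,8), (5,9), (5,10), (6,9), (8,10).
6 (attained at vertex 5)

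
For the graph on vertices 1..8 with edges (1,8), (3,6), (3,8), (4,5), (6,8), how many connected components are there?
4 (components: {1, 3, 6, 8}, {2}, {4, 5}, {7})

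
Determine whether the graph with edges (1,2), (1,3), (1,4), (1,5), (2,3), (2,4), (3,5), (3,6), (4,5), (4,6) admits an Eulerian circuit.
No (2 vertices have odd degree: {2, 5}; Eulerian circuit requires 0)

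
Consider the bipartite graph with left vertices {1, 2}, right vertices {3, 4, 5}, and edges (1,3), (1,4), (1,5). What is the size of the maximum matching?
1 (matching: (1,5); upper bound min(|L|,|R|) = min(2,3) = 2)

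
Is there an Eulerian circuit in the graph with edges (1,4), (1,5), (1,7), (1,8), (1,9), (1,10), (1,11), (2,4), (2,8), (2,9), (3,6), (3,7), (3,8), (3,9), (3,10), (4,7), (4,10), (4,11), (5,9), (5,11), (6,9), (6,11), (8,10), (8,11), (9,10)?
No (10 vertices have odd degree: {1, 2, 3, 4, 5, 6, 7, 8, 10, 11}; Eulerian circuit requires 0)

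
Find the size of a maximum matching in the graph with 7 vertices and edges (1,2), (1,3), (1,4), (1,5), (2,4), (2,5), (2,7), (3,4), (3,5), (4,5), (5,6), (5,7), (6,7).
3 (matching: (1,4), (2,5), (6,7); upper bound floor(n/2) = floor(7/2) = 3)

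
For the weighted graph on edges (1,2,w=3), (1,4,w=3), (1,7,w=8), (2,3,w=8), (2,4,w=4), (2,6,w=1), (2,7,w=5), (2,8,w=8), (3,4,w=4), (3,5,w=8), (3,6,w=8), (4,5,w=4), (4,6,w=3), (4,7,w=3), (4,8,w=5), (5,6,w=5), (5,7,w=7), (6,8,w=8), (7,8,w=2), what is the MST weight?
20 (MST edges: (1,2,w=3), (1,4,w=3), (2,6,w=1), (3,4,w=4), (4,5,w=4), (4,7,w=3), (7,8,w=2); sum of weights 3 + 3 + 1 + 4 + 4 + 3 + 2 = 20)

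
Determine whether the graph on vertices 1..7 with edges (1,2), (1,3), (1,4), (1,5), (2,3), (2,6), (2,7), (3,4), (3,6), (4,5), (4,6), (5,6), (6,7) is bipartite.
No (odd cycle of length 3: 5 -> 1 -> 4 -> 5)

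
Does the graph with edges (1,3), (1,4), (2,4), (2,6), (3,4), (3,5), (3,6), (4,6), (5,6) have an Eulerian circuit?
Yes (the graph is connected and all 6 vertices have even degree)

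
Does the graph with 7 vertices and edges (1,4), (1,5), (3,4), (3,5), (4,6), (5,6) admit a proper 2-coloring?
Yes. Partition: {1, 2, 3, 6, 7}, {4, 5}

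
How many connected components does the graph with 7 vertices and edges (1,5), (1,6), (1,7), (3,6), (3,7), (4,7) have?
2 (components: {1, 3, 4, 5, 6, 7}, {2})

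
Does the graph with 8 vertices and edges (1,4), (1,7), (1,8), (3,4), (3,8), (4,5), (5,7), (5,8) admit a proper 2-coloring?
Yes. Partition: {1, 2, 3, 5, 6}, {4, 7, 8}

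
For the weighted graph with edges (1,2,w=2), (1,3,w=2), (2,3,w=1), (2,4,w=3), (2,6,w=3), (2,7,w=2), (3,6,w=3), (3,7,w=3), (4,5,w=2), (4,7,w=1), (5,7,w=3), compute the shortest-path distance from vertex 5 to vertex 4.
2 (path: 5 -> 4; weights 2 = 2)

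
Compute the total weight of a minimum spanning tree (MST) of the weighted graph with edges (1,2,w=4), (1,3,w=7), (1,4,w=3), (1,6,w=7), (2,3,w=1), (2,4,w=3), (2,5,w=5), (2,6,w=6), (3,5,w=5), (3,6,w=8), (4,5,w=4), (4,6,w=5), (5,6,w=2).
13 (MST edges: (1,4,w=3), (2,3,w=1), (2,4,w=3), (4,5,w=4), (5,6,w=2); sum of weights 3 + 1 + 3 + 4 + 2 = 13)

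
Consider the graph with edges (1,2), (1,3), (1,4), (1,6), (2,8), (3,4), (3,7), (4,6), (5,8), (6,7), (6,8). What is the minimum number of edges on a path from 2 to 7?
3 (path: 2 -> 8 -> 6 -> 7, 3 edges)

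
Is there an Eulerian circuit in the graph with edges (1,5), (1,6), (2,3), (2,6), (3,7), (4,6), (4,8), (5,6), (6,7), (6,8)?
Yes (the graph is connected and all 8 vertices have even degree)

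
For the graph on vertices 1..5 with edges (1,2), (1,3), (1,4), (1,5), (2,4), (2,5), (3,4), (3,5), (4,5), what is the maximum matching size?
2 (matching: (1,4), (3,5); upper bound floor(n/2) = floor(5/2) = 2)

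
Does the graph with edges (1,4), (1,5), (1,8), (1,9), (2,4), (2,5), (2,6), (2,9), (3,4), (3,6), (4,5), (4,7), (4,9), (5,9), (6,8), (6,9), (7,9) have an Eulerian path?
Yes — and in fact it has an Eulerian circuit (the graph is connected and all 9 vertices have even degree)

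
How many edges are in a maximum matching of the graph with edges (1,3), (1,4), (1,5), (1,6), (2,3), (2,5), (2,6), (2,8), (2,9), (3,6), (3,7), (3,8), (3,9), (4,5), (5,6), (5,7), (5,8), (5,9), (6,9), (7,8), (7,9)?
4 (matching: (1,6), (2,8), (3,7), (5,9); upper bound floor(n/2) = floor(9/2) = 4)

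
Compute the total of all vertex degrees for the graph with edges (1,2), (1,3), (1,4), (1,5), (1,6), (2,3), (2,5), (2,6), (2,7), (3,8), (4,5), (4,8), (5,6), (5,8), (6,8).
30 (handshake: sum of degrees = 2|E| = 2 x 15 = 30)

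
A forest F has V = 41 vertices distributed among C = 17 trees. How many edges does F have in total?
24 (Each of the 17 component trees on V_i vertices has V_i - 1 edges; summing gives V - C = 41 - 17 = 24)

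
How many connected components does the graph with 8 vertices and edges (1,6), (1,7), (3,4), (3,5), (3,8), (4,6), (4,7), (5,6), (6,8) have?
2 (components: {1, 3, 4, 5, 6, 7, 8}, {2})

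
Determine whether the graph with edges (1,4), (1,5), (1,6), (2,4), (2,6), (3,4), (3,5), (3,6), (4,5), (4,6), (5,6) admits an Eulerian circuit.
No (4 vertices have odd degree: {1, 3, 4, 6}; Eulerian circuit requires 0)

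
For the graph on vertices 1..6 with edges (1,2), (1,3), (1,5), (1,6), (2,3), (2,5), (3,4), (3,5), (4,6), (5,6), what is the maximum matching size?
3 (matching: (1,6), (2,5), (3,4); upper bound floor(n/2) = floor(6/2) = 3)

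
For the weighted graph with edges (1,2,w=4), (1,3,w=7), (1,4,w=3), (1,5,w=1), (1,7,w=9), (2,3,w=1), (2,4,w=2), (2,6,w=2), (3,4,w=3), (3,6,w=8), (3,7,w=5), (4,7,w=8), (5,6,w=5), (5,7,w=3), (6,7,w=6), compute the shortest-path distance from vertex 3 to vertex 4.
3 (path: 3 -> 4; weights 3 = 3)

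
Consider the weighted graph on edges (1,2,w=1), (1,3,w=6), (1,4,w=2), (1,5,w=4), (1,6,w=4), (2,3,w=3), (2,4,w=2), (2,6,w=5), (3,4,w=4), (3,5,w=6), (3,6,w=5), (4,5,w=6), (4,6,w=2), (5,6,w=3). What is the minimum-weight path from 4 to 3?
4 (path: 4 -> 3; weights 4 = 4)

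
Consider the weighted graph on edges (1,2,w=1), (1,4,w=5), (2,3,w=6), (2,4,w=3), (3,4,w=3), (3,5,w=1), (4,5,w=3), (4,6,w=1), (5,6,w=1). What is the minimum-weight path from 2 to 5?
5 (path: 2 -> 4 -> 6 -> 5; weights 3 + 1 + 1 = 5)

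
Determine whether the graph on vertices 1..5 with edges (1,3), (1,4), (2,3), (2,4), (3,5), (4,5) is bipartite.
Yes. Partition: {1, 2, 5}, {3, 4}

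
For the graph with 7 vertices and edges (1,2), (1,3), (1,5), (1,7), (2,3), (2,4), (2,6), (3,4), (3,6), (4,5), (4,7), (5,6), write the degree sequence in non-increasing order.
[4, 4, 4, 4, 3, 3, 2] (degrees: deg(1)=4, deg(2)=4, deg(3)=4, deg(4)=4, deg(5)=3, deg(6)=3, deg(7)=2)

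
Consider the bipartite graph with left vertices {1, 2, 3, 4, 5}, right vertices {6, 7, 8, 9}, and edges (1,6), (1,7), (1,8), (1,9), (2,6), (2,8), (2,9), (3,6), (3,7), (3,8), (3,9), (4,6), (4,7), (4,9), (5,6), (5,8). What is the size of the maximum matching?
4 (matching: (1,9), (2,8), (3,7), (4,6); upper bound min(|L|,|R|) = min(5,4) = 4)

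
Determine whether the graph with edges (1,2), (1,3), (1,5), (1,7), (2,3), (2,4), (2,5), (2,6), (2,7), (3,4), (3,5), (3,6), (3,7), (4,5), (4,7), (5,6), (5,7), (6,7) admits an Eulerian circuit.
Yes (the graph is connected and all 7 vertices have even degree)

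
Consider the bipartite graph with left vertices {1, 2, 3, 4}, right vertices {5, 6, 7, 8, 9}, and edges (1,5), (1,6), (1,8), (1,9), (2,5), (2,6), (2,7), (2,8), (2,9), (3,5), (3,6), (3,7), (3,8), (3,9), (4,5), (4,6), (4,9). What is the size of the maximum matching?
4 (matching: (1,9), (2,8), (3,7), (4,6); upper bound min(|L|,|R|) = min(4,5) = 4)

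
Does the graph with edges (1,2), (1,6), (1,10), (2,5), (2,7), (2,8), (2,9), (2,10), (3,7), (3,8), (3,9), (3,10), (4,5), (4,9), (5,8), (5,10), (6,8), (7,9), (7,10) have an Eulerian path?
Yes (the graph is connected and exactly 2 vertices have odd degree: {1, 10}; any Eulerian path must start and end at those)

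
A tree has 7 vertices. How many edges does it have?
6 (A tree on V vertices has V - 1 edges, so 7 - 1 = 6)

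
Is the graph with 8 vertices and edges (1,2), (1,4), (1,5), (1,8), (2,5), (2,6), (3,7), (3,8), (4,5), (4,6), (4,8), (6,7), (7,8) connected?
Yes (BFS from 1 visits [1, 2, 4, 5, 8, 6, 3, 7] — all 8 vertices reached)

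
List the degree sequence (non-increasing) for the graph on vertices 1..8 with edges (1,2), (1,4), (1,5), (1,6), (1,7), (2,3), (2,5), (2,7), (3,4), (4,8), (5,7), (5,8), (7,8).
[5, 4, 4, 4, 3, 3, 2, 1] (degrees: deg(1)=5, deg(2)=4, deg(3)=2, deg(4)=3, deg(5)=4, deg(6)=1, deg(7)=4, deg(8)=3)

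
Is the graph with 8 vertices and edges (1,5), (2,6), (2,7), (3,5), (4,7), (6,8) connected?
No, it has 2 components: {1, 3, 5}, {2, 4, 6, 7, 8}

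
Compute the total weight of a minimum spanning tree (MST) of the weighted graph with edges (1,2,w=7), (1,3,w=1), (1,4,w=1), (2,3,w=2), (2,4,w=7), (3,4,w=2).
4 (MST edges: (1,3,w=1), (1,4,w=1), (2,3,w=2); sum of weights 1 + 1 + 2 = 4)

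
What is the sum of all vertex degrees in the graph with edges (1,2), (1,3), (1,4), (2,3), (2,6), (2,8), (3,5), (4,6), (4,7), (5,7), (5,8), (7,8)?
24 (handshake: sum of degrees = 2|E| = 2 x 12 = 24)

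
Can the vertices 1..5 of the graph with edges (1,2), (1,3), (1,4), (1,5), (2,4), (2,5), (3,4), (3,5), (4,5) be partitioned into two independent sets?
No (odd cycle of length 3: 4 -> 1 -> 3 -> 4)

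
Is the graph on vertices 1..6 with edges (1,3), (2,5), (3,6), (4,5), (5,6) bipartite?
Yes. Partition: {1, 2, 4, 6}, {3, 5}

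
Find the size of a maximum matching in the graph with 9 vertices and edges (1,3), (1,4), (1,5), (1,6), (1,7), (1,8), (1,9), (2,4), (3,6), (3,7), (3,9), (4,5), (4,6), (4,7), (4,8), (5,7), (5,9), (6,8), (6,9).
4 (matching: (1,6), (3,9), (4,8), (5,7); upper bound floor(n/2) = floor(9/2) = 4)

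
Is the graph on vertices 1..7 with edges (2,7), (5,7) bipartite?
Yes. Partition: {1, 2, 3, 4, 5, 6}, {7}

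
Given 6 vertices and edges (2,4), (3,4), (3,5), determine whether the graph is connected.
No, it has 3 components: {1}, {2, 3, 4, 5}, {6}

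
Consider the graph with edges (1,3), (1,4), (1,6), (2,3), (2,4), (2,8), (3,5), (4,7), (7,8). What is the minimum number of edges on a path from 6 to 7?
3 (path: 6 -> 1 -> 4 -> 7, 3 edges)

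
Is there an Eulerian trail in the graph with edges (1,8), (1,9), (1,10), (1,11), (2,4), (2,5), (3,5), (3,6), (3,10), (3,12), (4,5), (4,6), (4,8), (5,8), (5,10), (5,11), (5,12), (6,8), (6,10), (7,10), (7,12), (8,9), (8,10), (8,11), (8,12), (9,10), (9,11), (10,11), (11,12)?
Yes (the graph is connected and exactly 2 vertices have odd degree: {5, 12}; any Eulerian path must start and end at those)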